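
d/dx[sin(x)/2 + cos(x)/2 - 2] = -sin(x)/2 + cos(x)/2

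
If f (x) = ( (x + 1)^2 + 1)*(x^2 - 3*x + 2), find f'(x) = 4*x^3 - 3*x^2 - 4*x - 2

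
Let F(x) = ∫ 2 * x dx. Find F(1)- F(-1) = 0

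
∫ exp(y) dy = exp(y) + C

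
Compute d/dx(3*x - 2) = 3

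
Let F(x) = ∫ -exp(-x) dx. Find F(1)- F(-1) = -E + exp(-1)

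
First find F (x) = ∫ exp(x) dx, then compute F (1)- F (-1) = E - exp(-1)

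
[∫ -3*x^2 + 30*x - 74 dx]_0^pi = -125 + pi + (5 - pi)^3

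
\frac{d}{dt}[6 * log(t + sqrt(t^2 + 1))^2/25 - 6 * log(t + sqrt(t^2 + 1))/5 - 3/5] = (12*t*log(t + sqrt(t^2 + 1)) - 30*t + 12*sqrt(t^2 + 1)*log(t + sqrt(t^2 + 1)) - 30*sqrt(t^2 + 1))/(25*t^2 + 25*t*sqrt(t^2 + 1) + 25)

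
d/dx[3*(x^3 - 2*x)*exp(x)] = 3*x^3*exp(x) + 9*x^2*exp(x) - 6*x*exp(x) - 6*exp(x)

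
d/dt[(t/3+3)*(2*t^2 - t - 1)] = 2*t^2 + 34*t/3 - 10/3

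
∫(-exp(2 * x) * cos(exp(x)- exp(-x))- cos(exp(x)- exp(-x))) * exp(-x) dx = -sin(2*sinh(x)) + C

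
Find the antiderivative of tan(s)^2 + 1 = tan(s) + C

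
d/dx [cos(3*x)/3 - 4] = -sin(3*x)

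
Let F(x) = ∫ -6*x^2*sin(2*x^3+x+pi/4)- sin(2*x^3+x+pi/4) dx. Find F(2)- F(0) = -sqrt(2)/2 + cos(pi/4 + 18)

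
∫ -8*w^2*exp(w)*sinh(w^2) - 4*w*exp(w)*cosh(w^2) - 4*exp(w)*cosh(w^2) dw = -4*w*exp(w)*cosh(w^2) + C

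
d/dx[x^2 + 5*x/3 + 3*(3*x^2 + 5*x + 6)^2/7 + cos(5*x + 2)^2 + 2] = 108*x^3/7 + 270*x^2/7 + 380*x/7 - 5*sin(10*x + 4) + 575/21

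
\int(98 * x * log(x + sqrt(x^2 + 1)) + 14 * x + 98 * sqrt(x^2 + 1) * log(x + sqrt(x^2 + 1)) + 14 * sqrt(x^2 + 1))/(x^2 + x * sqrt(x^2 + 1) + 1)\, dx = 7*(7*log(x + sqrt(x^2 + 1)) + 2)*log(x + sqrt(x^2 + 1)) + C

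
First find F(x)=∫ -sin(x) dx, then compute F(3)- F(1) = cos(3) - cos(1)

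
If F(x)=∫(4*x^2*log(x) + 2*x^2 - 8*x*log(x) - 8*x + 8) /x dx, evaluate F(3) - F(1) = 2*log(3)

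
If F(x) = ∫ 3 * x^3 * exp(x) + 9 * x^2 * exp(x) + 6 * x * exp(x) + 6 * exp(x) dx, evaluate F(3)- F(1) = -9*E + 99*exp(3)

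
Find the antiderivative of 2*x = x^2 + C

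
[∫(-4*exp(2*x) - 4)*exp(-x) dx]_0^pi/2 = -4*exp(pi/2) + 4*exp(-pi/2)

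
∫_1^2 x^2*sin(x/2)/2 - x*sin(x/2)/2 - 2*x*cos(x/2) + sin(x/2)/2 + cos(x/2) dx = -3*cos(1) + cos(1/2)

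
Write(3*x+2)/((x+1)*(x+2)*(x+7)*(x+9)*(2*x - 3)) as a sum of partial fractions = 104/(12495*(2*x - 3)) - 25/(2352*(x + 9)) + 19/(1020*(x + 7)) - 4/(245*(x + 2)) + 1/(240*(x + 1))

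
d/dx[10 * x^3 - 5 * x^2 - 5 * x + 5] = 30*x^2 - 10*x - 5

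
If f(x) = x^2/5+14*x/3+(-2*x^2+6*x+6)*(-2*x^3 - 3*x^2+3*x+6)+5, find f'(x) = 20*x^4 - 24*x^3 - 108*x^2 - 118*x/5 + 176/3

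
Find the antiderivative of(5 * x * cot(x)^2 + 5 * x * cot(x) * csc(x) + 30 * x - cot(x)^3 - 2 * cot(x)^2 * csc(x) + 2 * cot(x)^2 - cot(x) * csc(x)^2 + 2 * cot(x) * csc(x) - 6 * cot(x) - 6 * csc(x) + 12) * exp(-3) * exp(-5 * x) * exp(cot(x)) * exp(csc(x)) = (-5*x + cot(x) + csc(x) - 3)*exp(-5*x + cot(x) + csc(x) - 3) + C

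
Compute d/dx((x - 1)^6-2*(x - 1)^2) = 6*x^5 - 30*x^4 + 60*x^3 - 60*x^2 + 26*x - 2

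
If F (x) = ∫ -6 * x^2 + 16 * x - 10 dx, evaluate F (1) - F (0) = -4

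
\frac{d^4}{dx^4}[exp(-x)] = exp(-x)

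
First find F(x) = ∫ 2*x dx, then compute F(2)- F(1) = 3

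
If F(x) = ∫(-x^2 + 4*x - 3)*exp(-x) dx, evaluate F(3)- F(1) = 4*exp(-3)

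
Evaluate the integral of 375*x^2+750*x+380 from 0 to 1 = 880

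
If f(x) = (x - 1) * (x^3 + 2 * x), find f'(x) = 4*x^3 - 3*x^2 + 4*x - 2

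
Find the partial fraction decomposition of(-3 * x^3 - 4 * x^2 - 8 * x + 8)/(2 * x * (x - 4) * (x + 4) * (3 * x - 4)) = 57/(128*(3*x - 4)) - 21/(128*(x + 4)) - 35/(64*(x - 4)) + 1/(16*x)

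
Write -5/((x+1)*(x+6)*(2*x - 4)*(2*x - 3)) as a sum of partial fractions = 4/(15*(2*x - 3)) + 1/(240*(x + 6)) - 1/(30*(x + 1)) - 5/(48*(x - 2))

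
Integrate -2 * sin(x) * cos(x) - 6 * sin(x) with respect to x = (cos(x) + 3)^2 + C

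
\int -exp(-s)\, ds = exp(-s) + C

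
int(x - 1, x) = x^2/2 - x + C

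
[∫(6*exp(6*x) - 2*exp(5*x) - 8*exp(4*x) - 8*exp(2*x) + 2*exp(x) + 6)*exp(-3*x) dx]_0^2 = -(-exp(-2) + exp(2))^2 - 2*exp(2) + 2*exp(-2) + 2*(-exp(-2) + exp(2))^3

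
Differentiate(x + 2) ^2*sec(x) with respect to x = (x^2*sin(x)/cos(x) + 4*x*sin(x)/cos(x) + 2*x + 4*sin(x)/cos(x) + 4)/cos(x)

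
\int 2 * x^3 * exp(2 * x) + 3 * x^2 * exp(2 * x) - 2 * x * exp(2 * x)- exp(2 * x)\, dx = x*(x^2 - 1)*exp(2*x) + C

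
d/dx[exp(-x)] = -exp(-x)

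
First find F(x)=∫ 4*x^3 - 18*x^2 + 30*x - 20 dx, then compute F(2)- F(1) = -2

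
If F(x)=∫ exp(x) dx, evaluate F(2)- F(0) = -1 + exp(2)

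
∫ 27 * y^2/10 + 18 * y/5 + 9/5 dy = 9*y^3/10 + 9*y^2/5 + 9*y/5 + C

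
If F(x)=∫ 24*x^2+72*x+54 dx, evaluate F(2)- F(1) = 218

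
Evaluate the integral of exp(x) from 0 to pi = -1 + exp(pi)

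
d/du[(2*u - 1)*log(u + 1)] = (2*u*log(u + 1) + 2*u + 2*log(u + 1) - 1)/(u + 1)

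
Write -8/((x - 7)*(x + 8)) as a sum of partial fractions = 8/(15*(x + 8)) - 8/(15*(x - 7))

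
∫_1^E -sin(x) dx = cos(E) - cos(1)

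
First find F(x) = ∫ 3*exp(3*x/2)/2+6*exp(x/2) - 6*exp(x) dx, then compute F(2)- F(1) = -(-2 + exp(1/2))^3 + (-2 + E)^3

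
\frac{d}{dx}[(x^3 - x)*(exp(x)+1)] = x^3*exp(x) + 3*x^2*exp(x) + 3*x^2 - x*exp(x) - exp(x) - 1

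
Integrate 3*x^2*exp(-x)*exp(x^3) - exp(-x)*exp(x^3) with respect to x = exp(x*(x^2 - 1)) + C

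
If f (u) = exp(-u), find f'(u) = -exp(-u)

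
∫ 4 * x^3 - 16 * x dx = x^4 - 8*x^2 + C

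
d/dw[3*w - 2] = 3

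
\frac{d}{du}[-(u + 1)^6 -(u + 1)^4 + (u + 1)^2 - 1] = -6*u^5 - 30*u^4 - 64*u^3 - 72*u^2 - 40*u - 8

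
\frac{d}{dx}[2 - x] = -1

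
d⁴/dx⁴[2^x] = 2^x*log(2)^4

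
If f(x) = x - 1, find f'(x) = 1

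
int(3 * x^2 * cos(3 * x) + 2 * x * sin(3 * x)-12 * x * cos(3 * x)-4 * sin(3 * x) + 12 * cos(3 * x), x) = (x - 2)^2*sin(3*x) + C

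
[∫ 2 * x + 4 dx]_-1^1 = 8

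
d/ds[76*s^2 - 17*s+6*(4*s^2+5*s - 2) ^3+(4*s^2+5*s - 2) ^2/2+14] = 2304*s^5 + 7200*s^4 + 4928*s^3 - 2010*s^2 - 1063*s + 333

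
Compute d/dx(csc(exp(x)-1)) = -exp(x)*cot(exp(x) - 1)*csc(exp(x) - 1)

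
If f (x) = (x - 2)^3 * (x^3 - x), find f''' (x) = 120*x^3 - 360*x^2 + 264*x - 12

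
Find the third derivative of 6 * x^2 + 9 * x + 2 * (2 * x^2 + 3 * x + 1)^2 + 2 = 192*x + 144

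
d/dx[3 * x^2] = 6*x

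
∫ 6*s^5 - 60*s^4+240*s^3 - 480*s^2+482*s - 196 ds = s^6 - 12*s^5 + 60*s^4 - 160*s^3 + 241*s^2 - 196*s + C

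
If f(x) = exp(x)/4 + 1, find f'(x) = exp(x)/4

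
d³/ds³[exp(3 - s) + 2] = -exp(3 - s)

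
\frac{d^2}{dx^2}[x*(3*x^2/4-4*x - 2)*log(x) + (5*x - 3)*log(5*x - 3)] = (90*x^3*log(x) + 75*x^3 - 214*x^2*log(x) - 285*x^2 + 96*x*log(x) + 204*x + 24)/(20*x^2 - 12*x)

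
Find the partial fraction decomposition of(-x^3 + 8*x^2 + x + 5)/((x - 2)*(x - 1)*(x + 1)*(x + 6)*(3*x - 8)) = 3693/(2860*(3*x - 8)) + 503/(7280*(x + 6)) - 13/(330*(x + 1)) + 13/(70*(x - 1)) - 31/(48*(x - 2))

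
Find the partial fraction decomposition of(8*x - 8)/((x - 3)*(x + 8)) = 72/(11*(x + 8)) + 16/(11*(x - 3))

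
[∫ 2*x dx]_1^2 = 3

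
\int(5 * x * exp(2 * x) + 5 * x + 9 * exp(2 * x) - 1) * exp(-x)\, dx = 2*(5*x + 4)*sinh(x) + C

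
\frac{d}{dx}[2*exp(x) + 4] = 2*exp(x)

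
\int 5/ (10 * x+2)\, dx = log(5*x + 1)/2 + C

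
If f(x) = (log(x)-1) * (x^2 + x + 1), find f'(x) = (2*x^2*log(x) - x^2 + x*log(x) + 1)/x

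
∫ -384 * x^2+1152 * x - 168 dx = -128*x^3 + 576*x^2 - 168*x + C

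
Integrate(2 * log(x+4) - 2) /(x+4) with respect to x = (log(x + 4) - 1)^2 + C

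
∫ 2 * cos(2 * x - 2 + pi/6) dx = sin(2*x - 2 + pi/6) + C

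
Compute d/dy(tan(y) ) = cos(y)^(-2)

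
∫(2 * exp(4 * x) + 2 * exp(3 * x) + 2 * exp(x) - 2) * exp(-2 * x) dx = (exp(2*x) + exp(x) - 1)^2*exp(-2*x) + C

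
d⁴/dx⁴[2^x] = 2^x*log(2)^4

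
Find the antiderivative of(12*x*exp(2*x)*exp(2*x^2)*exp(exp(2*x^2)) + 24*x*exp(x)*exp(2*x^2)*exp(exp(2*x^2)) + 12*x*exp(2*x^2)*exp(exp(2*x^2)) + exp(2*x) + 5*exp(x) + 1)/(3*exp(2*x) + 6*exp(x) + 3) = ((exp(x) + 1)*(x + 3*exp(exp(2*x^2)) + 12)/3 + exp(x))/(exp(x) + 1) + C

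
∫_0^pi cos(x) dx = 0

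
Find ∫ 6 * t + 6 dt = 3*t^2 + 6*t + C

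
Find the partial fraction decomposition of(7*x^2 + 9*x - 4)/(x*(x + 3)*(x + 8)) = 93/(10*(x + 8)) - 32/(15*(x + 3)) - 1/(6*x)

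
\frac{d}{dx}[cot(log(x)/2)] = -1/(x*(1 - cos(log(x))))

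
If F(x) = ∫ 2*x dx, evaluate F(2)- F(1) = 3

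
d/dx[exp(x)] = exp(x)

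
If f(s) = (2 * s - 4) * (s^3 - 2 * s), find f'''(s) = 48*s - 24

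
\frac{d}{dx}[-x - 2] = -1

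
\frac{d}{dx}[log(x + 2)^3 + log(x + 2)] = (3*log(x + 2)^2 + 1)/(x + 2)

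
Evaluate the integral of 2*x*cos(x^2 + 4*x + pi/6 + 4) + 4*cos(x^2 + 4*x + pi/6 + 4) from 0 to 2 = sin(pi/6 + 16) - sin(pi/6 + 4)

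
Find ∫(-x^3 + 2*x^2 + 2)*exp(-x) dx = x*(x^2 + x + 2)*exp(-x) + C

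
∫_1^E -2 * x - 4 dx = 9 - (2 + E)^2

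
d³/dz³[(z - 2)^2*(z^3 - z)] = 60*z^2 - 96*z + 18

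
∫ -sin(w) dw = cos(w) + C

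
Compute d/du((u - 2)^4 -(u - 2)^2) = 4*u^3 - 24*u^2 + 46*u - 28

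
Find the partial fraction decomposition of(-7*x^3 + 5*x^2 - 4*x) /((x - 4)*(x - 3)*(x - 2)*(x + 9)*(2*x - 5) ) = -470/(23*(2*x - 5)) + 42/(299*(x + 9)) + 2/(x - 2) + 13/(x - 3) - 64/(13*(x - 4))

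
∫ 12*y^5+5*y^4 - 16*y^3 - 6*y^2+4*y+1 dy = 2*y^6 + y^5 - 4*y^4 - 2*y^3 + 2*y^2 + y + C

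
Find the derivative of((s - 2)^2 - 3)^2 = 4*s^3 - 24*s^2 + 36*s - 8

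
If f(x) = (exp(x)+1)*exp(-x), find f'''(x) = -exp(-x)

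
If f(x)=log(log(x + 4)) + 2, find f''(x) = (-log(x + 4) - 1)/(x^2*log(x + 4)^2 + 8*x*log(x + 4)^2 + 16*log(x + 4)^2)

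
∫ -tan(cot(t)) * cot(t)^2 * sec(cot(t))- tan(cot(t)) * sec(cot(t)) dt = sec(cot(t)) + C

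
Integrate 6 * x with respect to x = 3*x^2 + C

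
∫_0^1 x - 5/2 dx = -2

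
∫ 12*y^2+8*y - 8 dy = 4*y^3 + 4*y^2 - 8*y + C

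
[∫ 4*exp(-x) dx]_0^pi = 4 - 4*exp(-pi)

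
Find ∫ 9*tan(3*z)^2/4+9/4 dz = 3*tan(3*z)/4 + C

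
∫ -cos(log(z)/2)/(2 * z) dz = -sin(log(z)/2) + C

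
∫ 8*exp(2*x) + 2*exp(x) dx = (4*exp(x) + 2)*exp(x) + C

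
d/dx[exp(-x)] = -exp(-x)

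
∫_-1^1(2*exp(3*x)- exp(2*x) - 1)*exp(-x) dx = -(-1 + exp(-1))*(-E + exp(-1)) + (-1 + E)*(E - exp(-1))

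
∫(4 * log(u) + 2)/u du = 2*(log(u) + 1)*log(u) + C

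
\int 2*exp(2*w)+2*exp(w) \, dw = (exp(w) + 1)^2 + C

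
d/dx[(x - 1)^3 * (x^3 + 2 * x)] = 6*x^5 - 15*x^4 + 20*x^3 - 21*x^2 + 12*x - 2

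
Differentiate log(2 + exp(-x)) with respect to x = -1/(2*exp(x) + 1)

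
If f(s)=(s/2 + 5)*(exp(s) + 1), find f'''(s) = s*exp(s)/2 + 13*exp(s)/2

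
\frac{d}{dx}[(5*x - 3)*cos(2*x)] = -10*x*sin(2*x) + 6*sin(2*x) + 5*cos(2*x)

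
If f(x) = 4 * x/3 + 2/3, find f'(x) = 4/3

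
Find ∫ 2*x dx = x^2 + C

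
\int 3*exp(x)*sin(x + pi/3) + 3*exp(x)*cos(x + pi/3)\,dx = 3*exp(x)*sin(x + pi/3) + C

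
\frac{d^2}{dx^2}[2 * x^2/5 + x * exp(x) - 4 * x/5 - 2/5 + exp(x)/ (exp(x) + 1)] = (5*x*exp(4*x) + 15*x*exp(3*x) + 15*x*exp(2*x) + 5*x*exp(x) + 10*exp(4*x) + 34*exp(3*x) + 37*exp(2*x) + 27*exp(x) + 4)/(5*exp(3*x) + 15*exp(2*x) + 15*exp(x) + 5)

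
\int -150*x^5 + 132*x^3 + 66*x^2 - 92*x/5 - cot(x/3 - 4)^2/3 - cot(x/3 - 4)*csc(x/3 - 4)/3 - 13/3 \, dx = -25*x^6 + 33*x^4 + 22*x^3 - 46*x^2/5 - 4*x + cot(x/3 - 4) + csc(x/3 - 4) + C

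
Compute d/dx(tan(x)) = cos(x)^(-2)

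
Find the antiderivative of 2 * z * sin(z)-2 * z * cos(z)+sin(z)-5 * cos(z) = -sqrt(2)*(2*z + 3)*sin(z + pi/4) + C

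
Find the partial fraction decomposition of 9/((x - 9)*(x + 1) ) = -9/(10*(x + 1)) + 9/(10*(x - 9))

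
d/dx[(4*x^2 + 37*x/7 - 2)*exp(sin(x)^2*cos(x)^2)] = (2*x^2*sin(4*x) + 37*x*sin(4*x)/14 + 8*x - sin(4*x) + 37/7)*exp(1/2 - cos(2*x)/2)*exp(-(1 - cos(2*x))^2/4)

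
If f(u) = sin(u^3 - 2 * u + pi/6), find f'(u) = (3*u^2 - 2)*cos(u^3 - 2*u + pi/6)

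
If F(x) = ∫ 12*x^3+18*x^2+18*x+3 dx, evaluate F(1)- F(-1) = 18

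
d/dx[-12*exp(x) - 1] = -12*exp(x)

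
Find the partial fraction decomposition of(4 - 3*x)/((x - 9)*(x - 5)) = 11/(4*(x - 5)) - 23/(4*(x - 9))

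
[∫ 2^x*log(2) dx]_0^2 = 3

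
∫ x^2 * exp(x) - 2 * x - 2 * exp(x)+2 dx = ((x - 1)^2 - 1)*(exp(x) - 1) + C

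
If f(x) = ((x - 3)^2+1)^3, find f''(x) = 30*x^4 - 360*x^3 + 1656*x^2 - 3456*x + 2760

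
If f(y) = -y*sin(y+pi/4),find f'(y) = -y*cos(y + pi/4) - sin(y + pi/4)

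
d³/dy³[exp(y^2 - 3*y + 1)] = 8*y^3*exp(y^2 - 3*y + 1) - 36*y^2*exp(y^2 - 3*y + 1) + 66*y*exp(y^2 - 3*y + 1) - 45*exp(y^2 - 3*y + 1)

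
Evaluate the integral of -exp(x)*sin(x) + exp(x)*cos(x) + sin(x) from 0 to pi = 1 - exp(pi)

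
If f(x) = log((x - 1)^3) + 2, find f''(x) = -3/(x^2 - 2*x + 1)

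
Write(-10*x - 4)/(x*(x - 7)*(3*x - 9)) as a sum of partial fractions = 17/(18*(x - 3)) - 37/(42*(x - 7)) - 4/(63*x)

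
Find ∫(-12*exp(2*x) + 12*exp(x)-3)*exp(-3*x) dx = -(2*exp(x) - 1)^3*exp(-3*x) + C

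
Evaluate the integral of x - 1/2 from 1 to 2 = 1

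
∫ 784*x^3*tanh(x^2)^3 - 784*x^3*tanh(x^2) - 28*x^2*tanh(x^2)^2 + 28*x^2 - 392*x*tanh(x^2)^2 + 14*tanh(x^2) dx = -14*x*(14*x*tanh(x^2) - 1)*tanh(x^2) + C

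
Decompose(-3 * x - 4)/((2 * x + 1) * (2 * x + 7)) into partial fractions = -13/(12*(2*x + 7)) - 5/(12*(2*x + 1))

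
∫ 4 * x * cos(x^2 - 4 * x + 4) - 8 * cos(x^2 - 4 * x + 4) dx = 2*sin((x - 2)^2) + C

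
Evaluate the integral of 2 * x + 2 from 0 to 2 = 8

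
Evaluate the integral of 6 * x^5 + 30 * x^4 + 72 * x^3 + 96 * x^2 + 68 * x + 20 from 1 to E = -117 - 2*(1 + E)^2 + (1 + (1 + E)^2)^3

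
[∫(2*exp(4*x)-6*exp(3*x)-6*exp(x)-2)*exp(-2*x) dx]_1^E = -(-3 - exp(-1) + E)^2 + (-3 - exp(-E) + exp(E))^2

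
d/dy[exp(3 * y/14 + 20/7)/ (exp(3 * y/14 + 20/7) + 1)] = 3*exp(3*y/14 + 20/7)/(28*exp(20/7)*exp(3*y/14) + 14*exp(40/7)*exp(3*y/7) + 14)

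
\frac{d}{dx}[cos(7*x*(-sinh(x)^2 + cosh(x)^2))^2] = 7*sin(14*x*(sinh(x)^2 - cosh(x)^2))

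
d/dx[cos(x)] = -sin(x)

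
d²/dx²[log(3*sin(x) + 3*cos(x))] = -2/(sin(2*x) + 1)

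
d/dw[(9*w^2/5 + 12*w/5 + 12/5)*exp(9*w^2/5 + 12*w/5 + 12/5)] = 162*w^3*exp(9*w^2/5 + 12*w/5 + 12/5)/25 + 324*w^2*exp(9*w^2/5 + 12*w/5 + 12/5)/25 + 18*w*exp(9*w^2/5 + 12*w/5 + 12/5) + 204*exp(9*w^2/5 + 12*w/5 + 12/5)/25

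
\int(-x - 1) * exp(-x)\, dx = (x + 2)*exp(-x) + C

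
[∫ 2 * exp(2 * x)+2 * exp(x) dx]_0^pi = -4 + (1 + exp(pi))^2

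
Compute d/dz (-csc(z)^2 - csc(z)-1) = (1 + 2/sin(z))*cos(z)/sin(z)^2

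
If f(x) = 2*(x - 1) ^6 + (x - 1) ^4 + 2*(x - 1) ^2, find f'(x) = 12*x^5 - 60*x^4 + 124*x^3 - 132*x^2 + 76*x - 20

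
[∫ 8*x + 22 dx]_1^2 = 34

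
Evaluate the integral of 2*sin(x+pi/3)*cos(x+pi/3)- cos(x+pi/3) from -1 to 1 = (-1 + sqrt(3)*cos(1))*sin(1)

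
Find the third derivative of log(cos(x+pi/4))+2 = -2*sin(x + pi/4)/cos(x + pi/4)^3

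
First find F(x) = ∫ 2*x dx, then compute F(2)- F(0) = 4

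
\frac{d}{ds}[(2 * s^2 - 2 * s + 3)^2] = 16*s^3 - 24*s^2 + 32*s - 12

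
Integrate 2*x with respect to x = x^2 + C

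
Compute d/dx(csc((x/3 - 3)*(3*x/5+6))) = -(2*x + 1)*cos(x^2/5 + x/5 - 18)/(5*sin(x^2/5 + x/5 - 18)^2)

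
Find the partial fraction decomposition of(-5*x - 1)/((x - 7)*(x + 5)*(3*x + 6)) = 2/(9*(x + 5)) - 1/(9*(x + 2)) - 1/(9*(x - 7))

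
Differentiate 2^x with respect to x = 2^x*log(2)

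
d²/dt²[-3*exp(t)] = -3*exp(t)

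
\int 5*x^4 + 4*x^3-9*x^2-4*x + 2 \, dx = x^5 + x^4 - 3*x^3 - 2*x^2 + 2*x + C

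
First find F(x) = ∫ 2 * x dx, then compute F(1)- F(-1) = 0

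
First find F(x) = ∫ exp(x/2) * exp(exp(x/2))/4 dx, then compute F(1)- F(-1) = -exp(exp(-1/2))/2 + exp(exp(1/2))/2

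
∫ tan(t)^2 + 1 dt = tan(t) + C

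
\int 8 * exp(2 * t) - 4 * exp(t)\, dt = (2*exp(t) - 1)^2 + C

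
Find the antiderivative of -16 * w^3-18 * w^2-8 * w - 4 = -4*w^4 - 6*w^3 - 4*w^2 - 4*w + C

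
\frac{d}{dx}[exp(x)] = exp(x)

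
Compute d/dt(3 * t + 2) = 3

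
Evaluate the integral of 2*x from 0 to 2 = 4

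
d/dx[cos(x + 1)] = -sin(x + 1)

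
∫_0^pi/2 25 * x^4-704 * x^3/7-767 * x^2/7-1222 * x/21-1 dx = (-2*pi - 3 + 5*pi^2/28)*(pi/3 + 5 + pi^2 + 7*pi^3/8) - 9*pi^2/2 + 15 + 21*pi/2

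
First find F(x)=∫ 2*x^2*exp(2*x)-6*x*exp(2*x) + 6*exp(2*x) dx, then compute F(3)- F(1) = -2*exp(2) + 2*exp(6)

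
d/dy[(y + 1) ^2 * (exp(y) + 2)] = y^2*exp(y) + 4*y*exp(y) + 4*y + 3*exp(y) + 4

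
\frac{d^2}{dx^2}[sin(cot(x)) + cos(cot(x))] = sqrt(2)*(-(-1 + sin(x)^(-2))^2*sin(pi/4 + 1/tan(x)) + sin(pi/4 + 1/tan(x)) - 2*sin(pi/4 + 1/tan(x))/sin(x)^2 + 2*cos(x)*cos(pi/4 + 1/tan(x))/sin(x)^3)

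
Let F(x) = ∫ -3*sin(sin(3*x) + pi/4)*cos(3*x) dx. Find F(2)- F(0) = -sqrt(2)/2 + cos(sin(6) + pi/4)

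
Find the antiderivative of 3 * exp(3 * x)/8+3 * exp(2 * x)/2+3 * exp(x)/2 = (exp(x) + 2)^3/8 + C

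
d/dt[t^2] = 2*t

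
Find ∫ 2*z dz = z^2 + C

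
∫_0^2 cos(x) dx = sin(2)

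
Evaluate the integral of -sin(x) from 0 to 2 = -1 + cos(2)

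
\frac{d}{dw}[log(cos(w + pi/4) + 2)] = -sin(w + pi/4)/(cos(w + pi/4) + 2)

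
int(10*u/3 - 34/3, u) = 5*u^2/3 - 34*u/3 + C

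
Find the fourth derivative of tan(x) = 24*tan(x)^5 + 40*tan(x)^3 + 16*tan(x)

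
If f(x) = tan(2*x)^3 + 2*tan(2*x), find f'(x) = 6*tan(2*x)^4 + 10*tan(2*x)^2 + 4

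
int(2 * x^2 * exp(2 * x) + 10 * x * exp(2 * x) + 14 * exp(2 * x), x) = ((x + 2)^2 + 1)*exp(2*x) + C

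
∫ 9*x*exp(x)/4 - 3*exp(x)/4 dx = (9*x/4 - 3)*exp(x) + C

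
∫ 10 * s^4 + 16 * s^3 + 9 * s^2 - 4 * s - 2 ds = 2*s^5 + 4*s^4 + 3*s^3 - 2*s^2 - 2*s + C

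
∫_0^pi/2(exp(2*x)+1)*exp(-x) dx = -exp(-pi/2) + exp(pi/2)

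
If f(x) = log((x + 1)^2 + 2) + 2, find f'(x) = (2*x + 2)/(x^2 + 2*x + 3)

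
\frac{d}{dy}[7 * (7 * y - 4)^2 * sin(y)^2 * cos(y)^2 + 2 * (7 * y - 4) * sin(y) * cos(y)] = 343*y^2*sin(4*y)/2 - 343*y*(1 - cos(2*y))^2/2 - 196*y*sin(4*y) - 329*y*cos(2*y) + 343*y + 98*(1 - cos(2*y))^2 + 7*sin(2*y) + 56*sin(4*y) + 188*cos(2*y) - 196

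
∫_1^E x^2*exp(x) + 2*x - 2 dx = -E - 1 + (1 + (-1 + E)^2)*(1 + exp(E))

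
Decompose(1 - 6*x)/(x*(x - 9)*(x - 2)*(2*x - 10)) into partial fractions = -11/(84*(x - 2)) + 29/(120*(x - 5)) - 53/(504*(x - 9)) - 1/(180*x)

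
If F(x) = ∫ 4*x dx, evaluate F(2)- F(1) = 6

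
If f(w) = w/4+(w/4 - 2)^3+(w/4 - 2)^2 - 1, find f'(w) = 3*w^2/64 - 5*w/8 + 9/4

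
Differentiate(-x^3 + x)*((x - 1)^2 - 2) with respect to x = -5*x^4 + 8*x^3 + 6*x^2 - 4*x - 1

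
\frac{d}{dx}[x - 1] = 1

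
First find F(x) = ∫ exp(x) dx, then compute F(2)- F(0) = -1 + exp(2)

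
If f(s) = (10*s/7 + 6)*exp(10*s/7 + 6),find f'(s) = 100*s*exp(10*s/7 + 6)/49 + 10*exp(10*s/7 + 6)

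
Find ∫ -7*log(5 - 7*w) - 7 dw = (5 - 7*w)*log(5 - 7*w) + C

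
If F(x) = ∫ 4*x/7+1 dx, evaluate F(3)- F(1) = 30/7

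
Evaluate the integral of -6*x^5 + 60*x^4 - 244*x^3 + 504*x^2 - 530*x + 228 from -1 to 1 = 816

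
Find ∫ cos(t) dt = sin(t) + C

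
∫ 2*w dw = w^2 + C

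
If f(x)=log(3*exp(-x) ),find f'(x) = -1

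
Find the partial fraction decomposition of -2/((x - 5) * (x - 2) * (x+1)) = -1/(9*(x + 1)) + 2/(9*(x - 2)) - 1/(9*(x - 5))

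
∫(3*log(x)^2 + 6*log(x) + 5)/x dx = (log(x) + 1)^3 + 2*log(x) + C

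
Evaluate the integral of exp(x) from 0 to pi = -1 + exp(pi)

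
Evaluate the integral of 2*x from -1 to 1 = 0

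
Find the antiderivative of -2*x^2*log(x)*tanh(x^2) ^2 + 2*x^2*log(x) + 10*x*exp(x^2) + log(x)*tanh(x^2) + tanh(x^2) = x*log(x)*tanh(x^2) + 5*exp(x^2) + C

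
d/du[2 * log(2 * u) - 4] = 2/u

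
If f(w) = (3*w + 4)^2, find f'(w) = 18*w + 24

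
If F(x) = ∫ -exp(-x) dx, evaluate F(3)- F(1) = -exp(-1) + exp(-3)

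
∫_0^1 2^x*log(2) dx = 1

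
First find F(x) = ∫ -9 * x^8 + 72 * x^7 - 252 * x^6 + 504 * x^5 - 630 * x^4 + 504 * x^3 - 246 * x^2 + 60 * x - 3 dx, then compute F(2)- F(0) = 2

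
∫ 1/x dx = log(x) + C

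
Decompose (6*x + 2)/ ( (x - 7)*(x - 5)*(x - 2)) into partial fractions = 14/(15*(x - 2)) - 16/(3*(x - 5)) + 22/(5*(x - 7))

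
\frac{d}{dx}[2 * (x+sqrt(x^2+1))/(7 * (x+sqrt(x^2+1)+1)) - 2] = (x + sqrt(x^2 + 1))/(7*x^3 + 7*x^2*sqrt(x^2 + 1) + 7*x^2 + 7*x*sqrt(x^2 + 1) + 7*x + 7*sqrt(x^2 + 1) + 7)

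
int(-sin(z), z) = cos(z) + C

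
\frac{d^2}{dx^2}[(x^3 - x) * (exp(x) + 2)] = x^3*exp(x) + 6*x^2*exp(x) + 5*x*exp(x) + 12*x - 2*exp(x)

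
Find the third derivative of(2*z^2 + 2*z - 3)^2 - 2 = 96*z + 48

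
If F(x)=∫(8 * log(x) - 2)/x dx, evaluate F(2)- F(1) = -2*log(2) + 4*log(2)^2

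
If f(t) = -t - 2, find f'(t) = -1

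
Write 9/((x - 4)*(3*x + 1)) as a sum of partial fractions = -27/(13*(3*x + 1)) + 9/(13*(x - 4))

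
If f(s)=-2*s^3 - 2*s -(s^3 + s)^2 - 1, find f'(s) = -6*s^5 - 8*s^3 - 6*s^2 - 2*s - 2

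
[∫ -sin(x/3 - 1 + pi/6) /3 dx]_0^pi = -cos(pi/6 + 1)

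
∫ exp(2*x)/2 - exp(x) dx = (exp(x) - 2)^2/4 + C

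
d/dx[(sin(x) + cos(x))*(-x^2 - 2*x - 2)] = x^2*sin(x) - x^2*cos(x) - 4*x*cos(x) - 4*cos(x)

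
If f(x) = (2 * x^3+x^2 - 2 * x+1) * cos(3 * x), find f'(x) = -6*x^3*sin(3*x) - 3*x^2*sin(3*x) + 6*x^2*cos(3*x) + 6*x*sin(3*x) + 2*x*cos(3*x) - 3*sin(3*x) - 2*cos(3*x)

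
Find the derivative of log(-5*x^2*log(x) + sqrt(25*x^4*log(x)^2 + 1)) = (50*x^3*log(x)^2 + 25*x^3*log(x) - 10*x*sqrt(25*x^4*log(x)^2 + 1)*log(x) - 5*x*sqrt(25*x^4*log(x)^2 + 1))/(25*x^4*log(x)^2 - 5*x^2*sqrt(25*x^4*log(x)^2 + 1)*log(x) + 1)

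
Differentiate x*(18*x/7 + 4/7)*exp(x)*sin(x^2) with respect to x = 2*(18*x^3*cos(x^2) + 9*x^2*sin(x^2) + 4*x^2*cos(x^2) + 20*x*sin(x^2) + 2*sin(x^2))*exp(x)/7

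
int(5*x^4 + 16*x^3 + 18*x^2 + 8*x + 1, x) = x^5 + 4*x^4 + 6*x^3 + 4*x^2 + x + C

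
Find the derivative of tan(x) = cos(x)^(-2)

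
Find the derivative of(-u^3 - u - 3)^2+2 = 6*u^5 + 8*u^3 + 18*u^2 + 2*u + 6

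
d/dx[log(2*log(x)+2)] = 1/(x*log(x) + x)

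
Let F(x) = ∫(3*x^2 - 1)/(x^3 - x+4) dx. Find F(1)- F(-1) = 0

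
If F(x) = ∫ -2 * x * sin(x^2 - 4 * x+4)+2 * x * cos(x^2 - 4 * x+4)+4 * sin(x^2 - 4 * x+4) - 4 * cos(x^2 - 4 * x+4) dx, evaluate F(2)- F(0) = -cos(4) - sin(4) + 1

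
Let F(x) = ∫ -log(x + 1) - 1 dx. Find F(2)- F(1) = -3*log(3) + 2*log(2)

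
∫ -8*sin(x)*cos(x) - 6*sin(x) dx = 2*(2*cos(x) + 3)*cos(x) + C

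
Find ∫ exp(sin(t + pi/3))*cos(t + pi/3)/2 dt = exp(sin(t + pi/3))/2 + C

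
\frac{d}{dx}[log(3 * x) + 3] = 1/x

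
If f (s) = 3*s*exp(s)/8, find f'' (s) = 3*s*exp(s)/8 + 3*exp(s)/4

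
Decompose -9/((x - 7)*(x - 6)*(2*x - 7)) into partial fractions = -36/(35*(2*x - 7)) + 9/(5*(x - 6)) - 9/(7*(x - 7))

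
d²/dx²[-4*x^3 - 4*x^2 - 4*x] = -24*x - 8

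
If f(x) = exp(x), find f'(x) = exp(x)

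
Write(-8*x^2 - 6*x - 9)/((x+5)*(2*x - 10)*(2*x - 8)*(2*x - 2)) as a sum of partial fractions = 179/(4320*(x + 5)) - 23/(576*(x - 1)) + 161/(216*(x - 4)) - 239/(320*(x - 5))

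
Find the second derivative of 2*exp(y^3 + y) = 18*y^4*exp(y^3 + y) + 12*y^2*exp(y^3 + y) + 12*y*exp(y^3 + y) + 2*exp(y^3 + y)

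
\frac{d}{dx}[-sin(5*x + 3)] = -5*cos(5*x + 3)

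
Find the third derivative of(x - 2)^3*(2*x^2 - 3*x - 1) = 120*x^2 - 360*x + 246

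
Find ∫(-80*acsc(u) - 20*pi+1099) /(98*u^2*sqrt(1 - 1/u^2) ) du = 5*(4*acsc(u) - 56 + pi)^2/196 + 3*acsc(u)/14 + C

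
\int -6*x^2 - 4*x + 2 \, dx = -2*x^3 - 2*x^2 + 2*x + C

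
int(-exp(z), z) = -exp(z) + C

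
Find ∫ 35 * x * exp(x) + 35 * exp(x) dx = 35*x*exp(x) + C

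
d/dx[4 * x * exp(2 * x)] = 8*x*exp(2*x) + 4*exp(2*x)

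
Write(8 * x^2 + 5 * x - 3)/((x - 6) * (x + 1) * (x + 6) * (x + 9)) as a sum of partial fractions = -5/(3*(x + 9)) + 17/(12*(x + 6)) + 1/(4*(x - 6))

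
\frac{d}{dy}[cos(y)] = -sin(y)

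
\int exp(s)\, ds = exp(s) + C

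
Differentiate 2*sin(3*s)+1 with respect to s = 6*cos(3*s)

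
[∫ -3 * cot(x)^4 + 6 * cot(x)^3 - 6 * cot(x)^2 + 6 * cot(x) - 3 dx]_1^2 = (-1 + cot(2))^3 - (-1 + cot(1))^3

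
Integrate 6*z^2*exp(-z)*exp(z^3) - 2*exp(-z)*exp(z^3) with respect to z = 2*exp(z*(z^2 - 1)) + C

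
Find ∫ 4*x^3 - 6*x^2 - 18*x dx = x^4 - 2*x^3 - 9*x^2 + C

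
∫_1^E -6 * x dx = 3 - 3*exp(2)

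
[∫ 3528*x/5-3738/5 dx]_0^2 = -84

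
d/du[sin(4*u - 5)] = 4*cos(4*u - 5)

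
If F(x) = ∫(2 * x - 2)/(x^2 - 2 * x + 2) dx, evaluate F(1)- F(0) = -log(2)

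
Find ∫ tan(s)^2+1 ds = tan(s) + C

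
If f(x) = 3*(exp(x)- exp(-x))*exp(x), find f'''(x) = 24*exp(2*x)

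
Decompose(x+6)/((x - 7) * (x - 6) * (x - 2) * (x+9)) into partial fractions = 1/(880*(x + 9)) + 2/(55*(x - 2)) - 1/(5*(x - 6)) + 13/(80*(x - 7))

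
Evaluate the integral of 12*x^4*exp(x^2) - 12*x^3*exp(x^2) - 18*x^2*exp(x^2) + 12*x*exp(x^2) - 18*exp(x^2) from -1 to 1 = -24*E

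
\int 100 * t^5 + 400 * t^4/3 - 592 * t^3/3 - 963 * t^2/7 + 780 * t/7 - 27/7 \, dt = 50*t^6/3 + 80*t^5/3 - 148*t^4/3 - 321*t^3/7 + 390*t^2/7 - 27*t/7 + C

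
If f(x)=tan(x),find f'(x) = cos(x)^(-2)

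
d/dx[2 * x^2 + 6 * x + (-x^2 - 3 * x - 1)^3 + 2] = -6*x^5 - 45*x^4 - 120*x^3 - 135*x^2 - 56*x - 3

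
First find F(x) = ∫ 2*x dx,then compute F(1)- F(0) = 1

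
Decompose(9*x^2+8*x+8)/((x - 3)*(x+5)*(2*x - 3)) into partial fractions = -161/(39*(2*x - 3)) + 193/(104*(x + 5)) + 113/(24*(x - 3))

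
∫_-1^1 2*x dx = 0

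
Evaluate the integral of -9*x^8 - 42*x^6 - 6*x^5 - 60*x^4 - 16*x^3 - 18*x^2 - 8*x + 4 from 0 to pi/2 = -(pi + pi^3/8)^3 - (pi + pi^3/8)^2 + 2*pi + pi^3/4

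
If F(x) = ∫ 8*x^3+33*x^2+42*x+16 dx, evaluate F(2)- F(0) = 236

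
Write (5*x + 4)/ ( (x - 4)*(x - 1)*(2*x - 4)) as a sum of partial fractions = 3/(2*(x - 1)) - 7/(2*(x - 2)) + 2/(x - 4)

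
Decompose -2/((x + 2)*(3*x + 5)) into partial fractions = -6/(3*x + 5) + 2/(x + 2)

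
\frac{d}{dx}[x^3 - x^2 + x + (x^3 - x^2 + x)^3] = 9*x^8 - 24*x^7 + 42*x^6 - 42*x^5 + 30*x^4 - 12*x^3 + 6*x^2 - 2*x + 1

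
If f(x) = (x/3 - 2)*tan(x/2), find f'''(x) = x*tan(x/2)^4/4 + x*tan(x/2)^2/3 + x/12 - 3*tan(x/2)^4/2 + tan(x/2)^3/2 - 2*tan(x/2)^2 + tan(x/2)/2 - 1/2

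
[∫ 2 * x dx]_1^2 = 3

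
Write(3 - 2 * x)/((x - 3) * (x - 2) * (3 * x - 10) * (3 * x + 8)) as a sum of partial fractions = -25/(1428*(3*x + 8)) - 11/(24*(3*x - 10)) - 1/(56*(x - 2)) + 3/(17*(x - 3))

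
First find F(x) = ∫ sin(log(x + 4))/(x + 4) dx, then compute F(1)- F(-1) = -cos(log(5)) + cos(log(3))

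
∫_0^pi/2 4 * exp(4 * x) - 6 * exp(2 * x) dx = -3*exp(pi) + 2 + exp(2*pi)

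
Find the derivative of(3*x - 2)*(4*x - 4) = 24*x - 20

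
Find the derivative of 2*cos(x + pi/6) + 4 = -2*sin(x + pi/6)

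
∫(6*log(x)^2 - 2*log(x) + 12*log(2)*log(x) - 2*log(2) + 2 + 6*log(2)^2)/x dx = (2*log(2*x)^2 - log(2*x) + 2)*log(2*x) + C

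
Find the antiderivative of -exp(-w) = exp(-w) + C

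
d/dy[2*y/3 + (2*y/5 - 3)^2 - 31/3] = 8*y/25 - 26/15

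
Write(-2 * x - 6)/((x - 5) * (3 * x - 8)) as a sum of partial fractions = 34/(7*(3*x - 8)) - 16/(7*(x - 5))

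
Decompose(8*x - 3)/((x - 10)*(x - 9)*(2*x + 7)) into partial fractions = -124/(675*(2*x + 7)) - 69/(25*(x - 9)) + 77/(27*(x - 10))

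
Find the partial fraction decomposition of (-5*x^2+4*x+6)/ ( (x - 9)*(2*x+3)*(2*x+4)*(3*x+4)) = 111/(62*(3*x + 4)) - 15/(7*(2*x + 3)) + 1/(2*(x + 2)) - 11/(434*(x - 9))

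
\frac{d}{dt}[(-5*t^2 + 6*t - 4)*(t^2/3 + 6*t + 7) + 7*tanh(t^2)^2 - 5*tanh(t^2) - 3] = -20*t^3/3 - 84*t^2 + 28*t*sinh(t^2)/cosh(t^2)^3 - 2*t/3 - 10*t/cosh(t^2)^2 + 18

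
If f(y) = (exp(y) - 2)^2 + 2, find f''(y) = 4*exp(2*y) - 4*exp(y)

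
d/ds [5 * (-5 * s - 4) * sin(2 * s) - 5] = -50*s*cos(2*s) - 25*sin(2*s) - 40*cos(2*s)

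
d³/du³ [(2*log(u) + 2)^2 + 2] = (16*log(u) - 8)/u^3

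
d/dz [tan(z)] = cos(z)^(-2)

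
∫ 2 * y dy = y^2 + C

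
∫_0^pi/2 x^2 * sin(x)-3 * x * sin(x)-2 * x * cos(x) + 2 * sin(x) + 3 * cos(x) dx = 2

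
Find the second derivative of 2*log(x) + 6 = -2/x^2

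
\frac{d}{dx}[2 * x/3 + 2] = 2/3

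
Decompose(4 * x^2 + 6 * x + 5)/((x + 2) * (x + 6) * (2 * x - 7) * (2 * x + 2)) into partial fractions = 100/(627*(2*x - 7)) - 113/(760*(x + 6)) + 9/(88*(x + 2)) - 1/(30*(x + 1))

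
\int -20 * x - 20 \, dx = -10*x^2 - 20*x + C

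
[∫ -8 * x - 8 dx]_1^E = 16 - 4*(1 + E)^2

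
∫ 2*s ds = s^2 + C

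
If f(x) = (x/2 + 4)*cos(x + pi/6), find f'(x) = -x*sin(x + pi/6)/2 - 4*sin(x + pi/6) + cos(x + pi/6)/2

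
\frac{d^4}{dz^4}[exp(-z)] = exp(-z)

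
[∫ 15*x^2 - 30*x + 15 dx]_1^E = 5*(-1 + E)^3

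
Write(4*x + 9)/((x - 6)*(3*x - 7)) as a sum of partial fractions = -5/(3*x - 7) + 3/(x - 6)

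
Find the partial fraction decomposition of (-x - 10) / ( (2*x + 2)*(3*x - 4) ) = -17/(7*(3*x - 4)) + 9/(14*(x + 1))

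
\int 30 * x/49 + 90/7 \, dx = 15*x^2/49 + 90*x/7 + C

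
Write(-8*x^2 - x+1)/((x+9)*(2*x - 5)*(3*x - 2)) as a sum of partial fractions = 1/(11*(3*x - 2)) - 206/(253*(2*x - 5)) - 22/(23*(x + 9))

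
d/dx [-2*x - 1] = -2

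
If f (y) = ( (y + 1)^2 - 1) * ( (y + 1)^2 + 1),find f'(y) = 4*y^3 + 12*y^2 + 12*y + 4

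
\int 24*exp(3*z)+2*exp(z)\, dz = (8*exp(2*z) + 2)*exp(z) + C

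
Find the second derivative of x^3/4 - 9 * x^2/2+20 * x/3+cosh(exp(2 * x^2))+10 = 16*x^2*exp(4*x^2)*cosh(exp(2*x^2)) + 16*x^2*exp(2*x^2)*sinh(exp(2*x^2)) + 3*x/2 + 4*exp(2*x^2)*sinh(exp(2*x^2)) - 9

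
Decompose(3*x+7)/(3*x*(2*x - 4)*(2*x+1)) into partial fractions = 11/(15*(2*x + 1)) + 13/(60*(x - 2)) - 7/(12*x)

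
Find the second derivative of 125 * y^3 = 750*y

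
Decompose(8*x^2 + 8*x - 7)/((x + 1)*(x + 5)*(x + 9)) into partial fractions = 569/(32*(x + 9)) - 153/(16*(x + 5)) - 7/(32*(x + 1))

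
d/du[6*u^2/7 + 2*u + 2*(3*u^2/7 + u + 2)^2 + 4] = 72*u^3/49 + 36*u^2/7 + 88*u/7 + 10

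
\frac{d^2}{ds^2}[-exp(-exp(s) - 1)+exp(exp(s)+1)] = (-exp(2*s) + exp(s) + exp(s + 2*exp(s) + 2) + exp(2*s + 2*exp(s) + 2))*exp(-exp(s) - 1)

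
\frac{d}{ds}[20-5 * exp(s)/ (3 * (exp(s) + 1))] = -5*exp(s)/(3*exp(2*s) + 6*exp(s) + 3)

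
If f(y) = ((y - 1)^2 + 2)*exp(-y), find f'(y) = (-y^2 + 4*y - 5)*exp(-y)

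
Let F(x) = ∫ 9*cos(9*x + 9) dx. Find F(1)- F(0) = sin(18) - sin(9)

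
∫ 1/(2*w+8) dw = log(w + 4)/2 + C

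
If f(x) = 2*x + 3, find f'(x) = 2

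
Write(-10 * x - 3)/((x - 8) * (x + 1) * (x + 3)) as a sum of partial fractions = 27/(22*(x + 3)) - 7/(18*(x + 1)) - 83/(99*(x - 8))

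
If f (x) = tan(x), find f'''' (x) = 24*tan(x)^5 + 40*tan(x)^3 + 16*tan(x)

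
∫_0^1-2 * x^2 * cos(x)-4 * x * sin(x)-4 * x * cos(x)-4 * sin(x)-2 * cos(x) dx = -8*sin(1)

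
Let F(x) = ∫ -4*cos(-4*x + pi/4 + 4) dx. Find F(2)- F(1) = -sqrt(2)/2 + cos(pi/4 + 4)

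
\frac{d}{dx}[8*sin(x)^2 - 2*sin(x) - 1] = 2*(8*sin(x) - 1)*cos(x)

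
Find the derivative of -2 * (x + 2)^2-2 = -4*x - 8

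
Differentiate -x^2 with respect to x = -2*x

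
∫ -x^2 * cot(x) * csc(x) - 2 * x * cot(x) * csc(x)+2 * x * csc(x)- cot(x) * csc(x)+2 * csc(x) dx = (x + 1)^2*csc(x) + C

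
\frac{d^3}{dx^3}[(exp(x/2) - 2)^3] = 27*exp(3*x/2)/8 + 3*exp(x/2)/2 - 6*exp(x)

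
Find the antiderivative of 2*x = x^2 + C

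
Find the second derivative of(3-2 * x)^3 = 72 - 48*x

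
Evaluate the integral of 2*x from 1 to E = -1 + exp(2)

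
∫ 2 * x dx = x^2 + C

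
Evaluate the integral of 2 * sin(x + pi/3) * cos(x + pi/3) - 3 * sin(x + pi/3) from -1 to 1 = sqrt(3)*(-3 + cos(1))*sin(1)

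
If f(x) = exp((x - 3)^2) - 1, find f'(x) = 2*x*exp(x^2 - 6*x + 9) - 6*exp(x^2 - 6*x + 9)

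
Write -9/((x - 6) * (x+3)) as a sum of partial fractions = 1/(x + 3) - 1/(x - 6)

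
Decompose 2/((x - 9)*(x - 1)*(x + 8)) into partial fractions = 2/(153*(x + 8)) - 1/(36*(x - 1)) + 1/(68*(x - 9))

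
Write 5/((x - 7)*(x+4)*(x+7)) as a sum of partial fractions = 5/(42*(x + 7)) - 5/(33*(x + 4)) + 5/(154*(x - 7))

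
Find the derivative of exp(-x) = -exp(-x)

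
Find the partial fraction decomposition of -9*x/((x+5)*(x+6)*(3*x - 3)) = 18/(7*(x + 6)) - 5/(2*(x + 5)) - 1/(14*(x - 1))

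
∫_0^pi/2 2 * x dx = pi^2/4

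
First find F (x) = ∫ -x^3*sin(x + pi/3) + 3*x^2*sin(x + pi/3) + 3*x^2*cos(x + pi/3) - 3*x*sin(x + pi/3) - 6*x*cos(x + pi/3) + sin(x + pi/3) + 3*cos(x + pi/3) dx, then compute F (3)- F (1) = 8*cos(pi/3 + 3)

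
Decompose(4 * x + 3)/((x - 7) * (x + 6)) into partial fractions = 21/(13*(x + 6)) + 31/(13*(x - 7))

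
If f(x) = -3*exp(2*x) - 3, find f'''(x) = -24*exp(2*x)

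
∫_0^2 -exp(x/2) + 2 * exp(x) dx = -2*E + 2*exp(2)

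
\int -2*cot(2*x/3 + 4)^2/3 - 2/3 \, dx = cot(2*x/3 + 4) + C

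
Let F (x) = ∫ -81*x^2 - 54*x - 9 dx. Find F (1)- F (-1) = -72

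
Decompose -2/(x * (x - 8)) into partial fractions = -1/(4*(x - 8)) + 1/(4*x)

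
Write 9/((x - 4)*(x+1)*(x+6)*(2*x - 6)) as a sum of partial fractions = -1/(100*(x + 6)) + 9/(200*(x + 1)) - 1/(8*(x - 3)) + 9/(100*(x - 4))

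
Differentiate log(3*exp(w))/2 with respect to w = 1/2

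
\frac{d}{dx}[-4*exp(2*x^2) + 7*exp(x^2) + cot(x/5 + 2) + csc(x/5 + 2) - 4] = -16*x*exp(2*x^2) + 14*x*exp(x^2) - cot(x/5 + 2)^2/5 - cot(x/5 + 2)*csc(x/5 + 2)/5 - 1/5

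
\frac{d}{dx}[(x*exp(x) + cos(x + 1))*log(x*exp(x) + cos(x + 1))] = x*exp(x)*log(x*exp(x) + cos(x + 1)) + x*exp(x) + exp(x)*log(x*exp(x) + cos(x + 1)) + exp(x) - log(x*exp(x) + cos(x + 1))*sin(x + 1) - sin(x + 1)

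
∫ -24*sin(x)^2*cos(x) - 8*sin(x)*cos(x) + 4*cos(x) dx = 4*(-sin(x) + cos(2*x))*sin(x) + C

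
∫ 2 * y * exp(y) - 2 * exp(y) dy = 2*(y - 2)*exp(y) + C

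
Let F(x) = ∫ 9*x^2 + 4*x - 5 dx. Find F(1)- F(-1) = -4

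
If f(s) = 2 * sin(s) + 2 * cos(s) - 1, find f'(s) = -2*sin(s) + 2*cos(s)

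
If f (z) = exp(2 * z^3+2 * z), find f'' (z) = 36*z^4*exp(2*z^3 + 2*z) + 24*z^2*exp(2*z^3 + 2*z) + 12*z*exp(2*z^3 + 2*z) + 4*exp(2*z^3 + 2*z)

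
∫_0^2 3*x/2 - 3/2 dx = 0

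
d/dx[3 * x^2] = 6*x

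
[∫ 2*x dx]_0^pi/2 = pi^2/4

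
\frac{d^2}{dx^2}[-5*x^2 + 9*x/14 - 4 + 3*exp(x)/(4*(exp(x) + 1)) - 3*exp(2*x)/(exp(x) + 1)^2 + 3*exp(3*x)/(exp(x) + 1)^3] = (-40*exp(5*x) - 215*exp(4*x) - 319*exp(3*x) - 445*exp(2*x) - 197*exp(x) - 40)/(4*exp(5*x) + 20*exp(4*x) + 40*exp(3*x) + 40*exp(2*x) + 20*exp(x) + 4)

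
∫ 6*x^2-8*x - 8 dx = 2*x^3 - 4*x^2 - 8*x + C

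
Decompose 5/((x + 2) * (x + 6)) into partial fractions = -5/(4*(x + 6)) + 5/(4*(x + 2))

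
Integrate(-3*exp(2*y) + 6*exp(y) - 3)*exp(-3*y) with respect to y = (1 - exp(y))^3*exp(-3*y) + C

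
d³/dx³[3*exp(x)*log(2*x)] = (3*x^3*exp(x)*log(x) + 3*x^3*exp(x)*log(2) + 9*x^2*exp(x) - 9*x*exp(x) + 6*exp(x))/x^3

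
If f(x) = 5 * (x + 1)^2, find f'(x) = 10*x + 10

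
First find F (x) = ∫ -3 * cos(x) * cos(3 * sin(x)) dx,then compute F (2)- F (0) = -sin(3*sin(2))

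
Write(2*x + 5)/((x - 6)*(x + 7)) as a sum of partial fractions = 9/(13*(x + 7)) + 17/(13*(x - 6))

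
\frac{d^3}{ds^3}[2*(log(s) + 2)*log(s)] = (8*log(s) - 4)/s^3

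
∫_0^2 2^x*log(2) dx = 3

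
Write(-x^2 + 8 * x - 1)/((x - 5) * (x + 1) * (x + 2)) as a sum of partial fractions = -3/(x + 2) + 5/(3*(x + 1)) + 1/(3*(x - 5))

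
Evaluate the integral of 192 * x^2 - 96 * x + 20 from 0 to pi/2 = 1 + 4*pi + (-1 + 2*pi)^3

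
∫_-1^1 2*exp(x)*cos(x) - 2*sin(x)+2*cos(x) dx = -(exp(-1) + 2)*(-sin(1) + cos(1)) + (2 + E)*(cos(1) + sin(1))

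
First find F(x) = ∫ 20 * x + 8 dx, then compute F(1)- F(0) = 18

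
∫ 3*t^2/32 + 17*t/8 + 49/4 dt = t^3/32 + 17*t^2/16 + 49*t/4 + C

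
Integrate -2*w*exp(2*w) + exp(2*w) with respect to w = (1 - w)*exp(2*w) + C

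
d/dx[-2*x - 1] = -2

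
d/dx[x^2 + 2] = 2*x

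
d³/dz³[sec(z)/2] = (-1/2 + 3/cos(z)^2)*sin(z)/cos(z)^2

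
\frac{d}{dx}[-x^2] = -2*x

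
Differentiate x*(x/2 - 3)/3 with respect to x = x/3 - 1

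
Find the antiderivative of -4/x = -4*log(x) + C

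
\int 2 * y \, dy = y^2 + C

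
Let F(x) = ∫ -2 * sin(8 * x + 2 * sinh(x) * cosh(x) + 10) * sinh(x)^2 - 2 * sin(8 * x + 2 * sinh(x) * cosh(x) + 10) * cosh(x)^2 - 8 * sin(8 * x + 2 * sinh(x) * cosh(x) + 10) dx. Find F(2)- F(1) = cos(26 + 2*sinh(2)*cosh(2)) - cos(2*sinh(1)*cosh(1) + 18)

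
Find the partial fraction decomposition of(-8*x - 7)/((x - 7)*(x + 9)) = -65/(16*(x + 9)) - 63/(16*(x - 7))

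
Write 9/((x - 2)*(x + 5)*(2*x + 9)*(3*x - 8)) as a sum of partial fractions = 243/(1978*(3*x - 8)) + 72/(559*(2*x + 9)) - 9/(161*(x + 5)) - 9/(182*(x - 2))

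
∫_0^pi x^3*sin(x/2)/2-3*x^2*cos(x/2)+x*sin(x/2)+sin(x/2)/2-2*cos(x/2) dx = 1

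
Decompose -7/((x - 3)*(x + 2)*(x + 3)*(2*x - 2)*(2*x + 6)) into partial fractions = 119/(1152*(x + 3)) + 7/(96*(x + 3)^2) - 7/(60*(x + 2)) + 7/(384*(x - 1)) - 7/(1440*(x - 3))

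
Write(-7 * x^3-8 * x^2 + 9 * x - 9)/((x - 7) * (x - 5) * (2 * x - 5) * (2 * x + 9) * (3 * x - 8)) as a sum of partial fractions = -14145/(3913*(3*x - 8)) + 3411/(263074*(2*x + 9)) + 389/(210*(2*x - 5)) + 1039/(1330*(x - 5)) - 913/(1794*(x - 7))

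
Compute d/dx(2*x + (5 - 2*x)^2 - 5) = 8*x - 18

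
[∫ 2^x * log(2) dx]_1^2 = 2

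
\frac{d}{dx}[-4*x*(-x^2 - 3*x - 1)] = 12*x^2 + 24*x + 4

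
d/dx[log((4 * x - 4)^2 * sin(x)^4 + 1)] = 32*(2*x^2*cos(x) + x*sin(x) - 4*x*cos(x) - sin(x) + 2*cos(x))*sin(x)^3/(16*x^2*sin(x)^4 - 32*x*sin(x)^4 + 16*sin(x)^4 + 1)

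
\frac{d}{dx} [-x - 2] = -1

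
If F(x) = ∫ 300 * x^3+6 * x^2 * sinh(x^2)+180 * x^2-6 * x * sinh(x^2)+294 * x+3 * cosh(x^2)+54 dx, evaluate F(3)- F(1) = 8844 + 6*cosh(9)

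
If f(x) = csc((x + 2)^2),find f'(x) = -4*(x + 2)*cos(x^2 + 4*x + 4)/(1 - cos(2*(x^2 + 4*x + 4)))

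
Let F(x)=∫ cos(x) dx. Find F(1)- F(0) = sin(1)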